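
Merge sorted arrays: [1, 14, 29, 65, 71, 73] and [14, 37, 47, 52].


Take 1 from A
Take 14 from A
Take 14 from B
Take 29 from A
Take 37 from B
Take 47 from B
Take 52 from B

Merged: [1, 14, 14, 29, 37, 47, 52, 65, 71, 73]


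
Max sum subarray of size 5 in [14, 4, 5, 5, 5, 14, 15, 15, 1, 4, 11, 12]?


[0:5]: 33
[1:6]: 33
[2:7]: 44
[3:8]: 54
[4:9]: 50
[5:10]: 49
[6:11]: 46
[7:12]: 43

Max: 54 at [3:8]


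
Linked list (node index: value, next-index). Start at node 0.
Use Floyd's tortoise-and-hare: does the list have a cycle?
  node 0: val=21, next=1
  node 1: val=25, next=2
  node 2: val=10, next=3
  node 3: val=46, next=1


Floyd's tortoise (slow, +1) and hare (fast, +2):
  init: slow=0, fast=0
  step 1: slow=1, fast=2
  step 2: slow=2, fast=1
  step 3: slow=3, fast=3
  slow == fast at node 3: cycle detected

Cycle: yes


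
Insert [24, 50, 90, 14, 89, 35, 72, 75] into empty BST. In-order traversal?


Insert 24: root
Insert 50: R from 24
Insert 90: R from 24 -> R from 50
Insert 14: L from 24
Insert 89: R from 24 -> R from 50 -> L from 90
Insert 35: R from 24 -> L from 50
Insert 72: R from 24 -> R from 50 -> L from 90 -> L from 89
Insert 75: R from 24 -> R from 50 -> L from 90 -> L from 89 -> R from 72

In-order: [14, 24, 35, 50, 72, 75, 89, 90]


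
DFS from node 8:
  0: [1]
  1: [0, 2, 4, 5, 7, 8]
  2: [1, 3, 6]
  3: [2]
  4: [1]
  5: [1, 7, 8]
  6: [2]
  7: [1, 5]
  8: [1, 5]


Visit 8, push [5, 1]
Visit 1, push [7, 5, 4, 2, 0]
Visit 0, push []
Visit 2, push [6, 3]
Visit 3, push []
Visit 6, push []
Visit 4, push []
Visit 5, push [7]
Visit 7, push []

DFS order: [8, 1, 0, 2, 3, 6, 4, 5, 7]


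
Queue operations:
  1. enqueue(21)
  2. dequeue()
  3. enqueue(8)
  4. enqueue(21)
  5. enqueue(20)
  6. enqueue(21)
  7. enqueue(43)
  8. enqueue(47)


enqueue(21) -> [21]
dequeue()->21, []
enqueue(8) -> [8]
enqueue(21) -> [8, 21]
enqueue(20) -> [8, 21, 20]
enqueue(21) -> [8, 21, 20, 21]
enqueue(43) -> [8, 21, 20, 21, 43]
enqueue(47) -> [8, 21, 20, 21, 43, 47]

Final queue: [8, 21, 20, 21, 43, 47]


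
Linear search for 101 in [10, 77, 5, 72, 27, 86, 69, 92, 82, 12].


i=0: 10!=101
i=1: 77!=101
i=2: 5!=101
i=3: 72!=101
i=4: 27!=101
i=5: 86!=101
i=6: 69!=101
i=7: 92!=101
i=8: 82!=101
i=9: 12!=101

Not found, 10 comps


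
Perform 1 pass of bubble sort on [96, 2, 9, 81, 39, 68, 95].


Initial: [96, 2, 9, 81, 39, 68, 95]
Pass 1: [2, 9, 81, 39, 68, 95, 96] (6 swaps)

After 1 pass: [2, 9, 81, 39, 68, 95, 96]


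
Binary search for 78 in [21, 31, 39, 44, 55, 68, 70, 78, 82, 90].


Step 1: lo=0, hi=9, mid=4, val=55
Step 2: lo=5, hi=9, mid=7, val=78

Found at index 7


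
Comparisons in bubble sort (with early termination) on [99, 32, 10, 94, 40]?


Algorithm: bubble sort (with early termination)
Input: [99, 32, 10, 94, 40]
Sorted: [10, 32, 40, 94, 99]

9


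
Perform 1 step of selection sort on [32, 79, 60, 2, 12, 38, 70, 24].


Initial: [32, 79, 60, 2, 12, 38, 70, 24]
Step 1: min=2 at 3
  Swap: [2, 79, 60, 32, 12, 38, 70, 24]

After 1 step: [2, 79, 60, 32, 12, 38, 70, 24]


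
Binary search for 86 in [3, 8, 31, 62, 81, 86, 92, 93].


Step 1: lo=0, hi=7, mid=3, val=62
Step 2: lo=4, hi=7, mid=5, val=86

Found at index 5


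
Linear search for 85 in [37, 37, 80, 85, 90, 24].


i=0: 37!=85
i=1: 37!=85
i=2: 80!=85
i=3: 85==85 found!

Found at 3, 4 comps


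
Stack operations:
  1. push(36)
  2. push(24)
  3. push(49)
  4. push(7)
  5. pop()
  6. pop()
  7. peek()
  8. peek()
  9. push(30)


push(36) -> [36]
push(24) -> [36, 24]
push(49) -> [36, 24, 49]
push(7) -> [36, 24, 49, 7]
pop()->7, [36, 24, 49]
pop()->49, [36, 24]
peek()->24
peek()->24
push(30) -> [36, 24, 30]

Final stack: [36, 24, 30]


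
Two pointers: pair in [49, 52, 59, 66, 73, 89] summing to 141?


lo=0(49)+hi=5(89)=138
lo=1(52)+hi=5(89)=141

Yes: 52+89=141


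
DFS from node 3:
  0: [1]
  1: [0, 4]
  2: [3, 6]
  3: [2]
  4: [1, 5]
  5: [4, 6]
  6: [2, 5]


Visit 3, push [2]
Visit 2, push [6]
Visit 6, push [5]
Visit 5, push [4]
Visit 4, push [1]
Visit 1, push [0]
Visit 0, push []

DFS order: [3, 2, 6, 5, 4, 1, 0]


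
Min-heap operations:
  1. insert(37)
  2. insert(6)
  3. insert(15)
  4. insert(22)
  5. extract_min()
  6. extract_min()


insert(37) -> [37]
insert(6) -> [6, 37]
insert(15) -> [6, 37, 15]
insert(22) -> [6, 22, 15, 37]
extract_min()->6, [15, 22, 37]
extract_min()->15, [22, 37]

Final heap: [22, 37]


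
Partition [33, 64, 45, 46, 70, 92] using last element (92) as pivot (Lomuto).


Pivot: 92
  33 <= 92: advance i (no swap)
  64 <= 92: advance i (no swap)
  45 <= 92: advance i (no swap)
  46 <= 92: advance i (no swap)
  70 <= 92: advance i (no swap)
Place pivot at 5: [33, 64, 45, 46, 70, 92]

Partitioned: [33, 64, 45, 46, 70, 92]


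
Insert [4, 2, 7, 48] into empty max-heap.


Insert 4: [4]
Insert 2: [4, 2]
Insert 7: [7, 2, 4]
Insert 48: [48, 7, 4, 2]

Final heap: [48, 7, 4, 2]


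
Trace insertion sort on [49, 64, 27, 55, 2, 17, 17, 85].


Initial: [49, 64, 27, 55, 2, 17, 17, 85]
Insert 64: [49, 64, 27, 55, 2, 17, 17, 85]
Insert 27: [27, 49, 64, 55, 2, 17, 17, 85]
Insert 55: [27, 49, 55, 64, 2, 17, 17, 85]
Insert 2: [2, 27, 49, 55, 64, 17, 17, 85]
Insert 17: [2, 17, 27, 49, 55, 64, 17, 85]
Insert 17: [2, 17, 17, 27, 49, 55, 64, 85]
Insert 85: [2, 17, 17, 27, 49, 55, 64, 85]

Sorted: [2, 17, 17, 27, 49, 55, 64, 85]


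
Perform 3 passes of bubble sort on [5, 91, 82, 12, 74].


Initial: [5, 91, 82, 12, 74]
Pass 1: [5, 82, 12, 74, 91] (3 swaps)
Pass 2: [5, 12, 74, 82, 91] (2 swaps)
Pass 3: [5, 12, 74, 82, 91] (0 swaps)

After 3 passes: [5, 12, 74, 82, 91]


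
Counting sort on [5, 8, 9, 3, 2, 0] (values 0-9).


Input: [5, 8, 9, 3, 2, 0]
Counts: [1, 0, 1, 1, 0, 1, 0, 0, 1, 1]

Sorted: [0, 2, 3, 5, 8, 9]


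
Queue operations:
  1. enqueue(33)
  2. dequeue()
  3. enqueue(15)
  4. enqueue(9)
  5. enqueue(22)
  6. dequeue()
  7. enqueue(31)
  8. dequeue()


enqueue(33) -> [33]
dequeue()->33, []
enqueue(15) -> [15]
enqueue(9) -> [15, 9]
enqueue(22) -> [15, 9, 22]
dequeue()->15, [9, 22]
enqueue(31) -> [9, 22, 31]
dequeue()->9, [22, 31]

Final queue: [22, 31]


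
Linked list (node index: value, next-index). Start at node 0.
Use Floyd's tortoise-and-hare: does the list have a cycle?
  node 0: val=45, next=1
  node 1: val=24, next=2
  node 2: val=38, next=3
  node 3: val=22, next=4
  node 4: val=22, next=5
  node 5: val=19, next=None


Floyd's tortoise (slow, +1) and hare (fast, +2):
  init: slow=0, fast=0
  step 1: slow=1, fast=2
  step 2: slow=2, fast=4
  step 3: fast 4->5->None, no cycle

Cycle: no


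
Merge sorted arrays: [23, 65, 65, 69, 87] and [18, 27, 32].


Take 18 from B
Take 23 from A
Take 27 from B
Take 32 from B

Merged: [18, 23, 27, 32, 65, 65, 69, 87]


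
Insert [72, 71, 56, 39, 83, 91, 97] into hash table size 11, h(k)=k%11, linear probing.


Insert 72: h=6 -> slot 6
Insert 71: h=5 -> slot 5
Insert 56: h=1 -> slot 1
Insert 39: h=6, 1 probes -> slot 7
Insert 83: h=6, 2 probes -> slot 8
Insert 91: h=3 -> slot 3
Insert 97: h=9 -> slot 9

Table: [None, 56, None, 91, None, 71, 72, 39, 83, 97, None]


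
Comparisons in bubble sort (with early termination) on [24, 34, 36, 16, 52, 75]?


Algorithm: bubble sort (with early termination)
Input: [24, 34, 36, 16, 52, 75]
Sorted: [16, 24, 34, 36, 52, 75]

14


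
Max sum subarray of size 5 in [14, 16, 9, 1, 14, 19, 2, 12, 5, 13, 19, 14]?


[0:5]: 54
[1:6]: 59
[2:7]: 45
[3:8]: 48
[4:9]: 52
[5:10]: 51
[6:11]: 51
[7:12]: 63

Max: 63 at [7:12]


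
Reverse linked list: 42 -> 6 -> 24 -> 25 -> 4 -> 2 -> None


Step 1: curr=42, set curr.next=prev(None) | reversed so far: 42
Step 2: curr=6, set curr.next=prev(42) | reversed so far: 6 -> 42
Step 3: curr=24, set curr.next=prev(6) | reversed so far: 24 -> 6 -> 42
Step 4: curr=25, set curr.next=prev(24) | reversed so far: 25 -> 24 -> 6 -> 42
Step 5: curr=4, set curr.next=prev(25) | reversed so far: 4 -> 25 -> 24 -> 6 -> 42
Step 6: curr=2, set curr.next=prev(4) | reversed so far: 2 -> 4 -> 25 -> 24 -> 6 -> 42

2 -> 4 -> 25 -> 24 -> 6 -> 42 -> None


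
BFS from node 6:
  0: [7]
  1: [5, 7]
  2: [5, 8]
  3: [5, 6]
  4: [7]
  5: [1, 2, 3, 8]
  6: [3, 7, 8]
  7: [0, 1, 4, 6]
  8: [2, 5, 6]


Visit 6, enqueue [3, 7, 8]
Visit 3, enqueue [5]
Visit 7, enqueue [0, 1, 4]
Visit 8, enqueue [2]
Visit 5, enqueue []
Visit 0, enqueue []
Visit 1, enqueue []
Visit 4, enqueue []
Visit 2, enqueue []

BFS order: [6, 3, 7, 8, 5, 0, 1, 4, 2]


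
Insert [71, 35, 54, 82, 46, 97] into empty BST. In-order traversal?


Insert 71: root
Insert 35: L from 71
Insert 54: L from 71 -> R from 35
Insert 82: R from 71
Insert 46: L from 71 -> R from 35 -> L from 54
Insert 97: R from 71 -> R from 82

In-order: [35, 46, 54, 71, 82, 97]


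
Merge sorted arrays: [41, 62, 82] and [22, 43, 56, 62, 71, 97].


Take 22 from B
Take 41 from A
Take 43 from B
Take 56 from B
Take 62 from A
Take 62 from B
Take 71 from B
Take 82 from A

Merged: [22, 41, 43, 56, 62, 62, 71, 82, 97]


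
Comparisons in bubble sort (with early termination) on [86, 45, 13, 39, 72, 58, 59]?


Algorithm: bubble sort (with early termination)
Input: [86, 45, 13, 39, 72, 58, 59]
Sorted: [13, 39, 45, 58, 59, 72, 86]

15


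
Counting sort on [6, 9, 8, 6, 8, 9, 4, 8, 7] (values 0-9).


Input: [6, 9, 8, 6, 8, 9, 4, 8, 7]
Counts: [0, 0, 0, 0, 1, 0, 2, 1, 3, 2]

Sorted: [4, 6, 6, 7, 8, 8, 8, 9, 9]


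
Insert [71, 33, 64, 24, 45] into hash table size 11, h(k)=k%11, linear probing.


Insert 71: h=5 -> slot 5
Insert 33: h=0 -> slot 0
Insert 64: h=9 -> slot 9
Insert 24: h=2 -> slot 2
Insert 45: h=1 -> slot 1

Table: [33, 45, 24, None, None, 71, None, None, None, 64, None]


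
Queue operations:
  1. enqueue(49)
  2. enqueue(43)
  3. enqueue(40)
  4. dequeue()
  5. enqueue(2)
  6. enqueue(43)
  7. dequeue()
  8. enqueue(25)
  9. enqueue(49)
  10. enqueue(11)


enqueue(49) -> [49]
enqueue(43) -> [49, 43]
enqueue(40) -> [49, 43, 40]
dequeue()->49, [43, 40]
enqueue(2) -> [43, 40, 2]
enqueue(43) -> [43, 40, 2, 43]
dequeue()->43, [40, 2, 43]
enqueue(25) -> [40, 2, 43, 25]
enqueue(49) -> [40, 2, 43, 25, 49]
enqueue(11) -> [40, 2, 43, 25, 49, 11]

Final queue: [40, 2, 43, 25, 49, 11]


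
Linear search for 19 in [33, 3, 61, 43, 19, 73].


i=0: 33!=19
i=1: 3!=19
i=2: 61!=19
i=3: 43!=19
i=4: 19==19 found!

Found at 4, 5 comps


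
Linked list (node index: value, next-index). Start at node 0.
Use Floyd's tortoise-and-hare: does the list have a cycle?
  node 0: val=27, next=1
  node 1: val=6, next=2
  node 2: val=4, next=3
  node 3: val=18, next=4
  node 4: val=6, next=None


Floyd's tortoise (slow, +1) and hare (fast, +2):
  init: slow=0, fast=0
  step 1: slow=1, fast=2
  step 2: slow=2, fast=4
  step 3: fast -> None, no cycle

Cycle: no


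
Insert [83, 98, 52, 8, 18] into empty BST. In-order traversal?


Insert 83: root
Insert 98: R from 83
Insert 52: L from 83
Insert 8: L from 83 -> L from 52
Insert 18: L from 83 -> L from 52 -> R from 8

In-order: [8, 18, 52, 83, 98]


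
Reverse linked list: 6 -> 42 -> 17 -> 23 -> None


Step 1: curr=6, set curr.next=prev(None) | reversed so far: 6
Step 2: curr=42, set curr.next=prev(6) | reversed so far: 42 -> 6
Step 3: curr=17, set curr.next=prev(42) | reversed so far: 17 -> 42 -> 6
Step 4: curr=23, set curr.next=prev(17) | reversed so far: 23 -> 17 -> 42 -> 6

23 -> 17 -> 42 -> 6 -> None


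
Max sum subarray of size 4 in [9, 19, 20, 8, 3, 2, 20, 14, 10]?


[0:4]: 56
[1:5]: 50
[2:6]: 33
[3:7]: 33
[4:8]: 39
[5:9]: 46

Max: 56 at [0:4]


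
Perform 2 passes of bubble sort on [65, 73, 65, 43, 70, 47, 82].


Initial: [65, 73, 65, 43, 70, 47, 82]
Pass 1: [65, 65, 43, 70, 47, 73, 82] (4 swaps)
Pass 2: [65, 43, 65, 47, 70, 73, 82] (2 swaps)

After 2 passes: [65, 43, 65, 47, 70, 73, 82]


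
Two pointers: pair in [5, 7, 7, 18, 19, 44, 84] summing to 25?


lo=0(5)+hi=6(84)=89
lo=0(5)+hi=5(44)=49
lo=0(5)+hi=4(19)=24
lo=1(7)+hi=4(19)=26
lo=1(7)+hi=3(18)=25

Yes: 7+18=25


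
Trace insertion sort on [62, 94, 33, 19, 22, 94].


Initial: [62, 94, 33, 19, 22, 94]
Insert 94: [62, 94, 33, 19, 22, 94]
Insert 33: [33, 62, 94, 19, 22, 94]
Insert 19: [19, 33, 62, 94, 22, 94]
Insert 22: [19, 22, 33, 62, 94, 94]
Insert 94: [19, 22, 33, 62, 94, 94]

Sorted: [19, 22, 33, 62, 94, 94]


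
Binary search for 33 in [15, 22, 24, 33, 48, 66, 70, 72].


Step 1: lo=0, hi=7, mid=3, val=33

Found at index 3


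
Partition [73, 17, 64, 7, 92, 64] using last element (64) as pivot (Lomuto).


Pivot: 64
  17 <= 64: swap -> [17, 73, 64, 7, 92, 64]
  64 <= 64: swap -> [17, 64, 73, 7, 92, 64]
  7 <= 64: swap -> [17, 64, 7, 73, 92, 64]
Place pivot at 3: [17, 64, 7, 64, 92, 73]

Partitioned: [17, 64, 7, 64, 92, 73]


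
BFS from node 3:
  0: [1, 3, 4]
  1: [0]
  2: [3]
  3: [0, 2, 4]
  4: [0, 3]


Visit 3, enqueue [0, 2, 4]
Visit 0, enqueue [1]
Visit 2, enqueue []
Visit 4, enqueue []
Visit 1, enqueue []

BFS order: [3, 0, 2, 4, 1]


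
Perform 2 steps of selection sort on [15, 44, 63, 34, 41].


Initial: [15, 44, 63, 34, 41]
Step 1: min=15 at 0
  Swap: [15, 44, 63, 34, 41]
Step 2: min=34 at 3
  Swap: [15, 34, 63, 44, 41]

After 2 steps: [15, 34, 63, 44, 41]


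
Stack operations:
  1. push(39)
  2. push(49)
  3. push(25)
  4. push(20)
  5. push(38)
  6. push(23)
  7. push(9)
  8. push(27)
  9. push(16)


push(39) -> [39]
push(49) -> [39, 49]
push(25) -> [39, 49, 25]
push(20) -> [39, 49, 25, 20]
push(38) -> [39, 49, 25, 20, 38]
push(23) -> [39, 49, 25, 20, 38, 23]
push(9) -> [39, 49, 25, 20, 38, 23, 9]
push(27) -> [39, 49, 25, 20, 38, 23, 9, 27]
push(16) -> [39, 49, 25, 20, 38, 23, 9, 27, 16]

Final stack: [39, 49, 25, 20, 38, 23, 9, 27, 16]


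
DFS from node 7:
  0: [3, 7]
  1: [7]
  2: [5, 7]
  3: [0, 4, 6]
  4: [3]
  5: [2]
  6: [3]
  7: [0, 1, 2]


Visit 7, push [2, 1, 0]
Visit 0, push [3]
Visit 3, push [6, 4]
Visit 4, push []
Visit 6, push []
Visit 1, push []
Visit 2, push [5]
Visit 5, push []

DFS order: [7, 0, 3, 4, 6, 1, 2, 5]


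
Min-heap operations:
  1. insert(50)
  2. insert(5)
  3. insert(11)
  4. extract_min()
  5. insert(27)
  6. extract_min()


insert(50) -> [50]
insert(5) -> [5, 50]
insert(11) -> [5, 50, 11]
extract_min()->5, [11, 50]
insert(27) -> [11, 50, 27]
extract_min()->11, [27, 50]

Final heap: [27, 50]


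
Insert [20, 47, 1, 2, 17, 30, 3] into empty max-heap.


Insert 20: [20]
Insert 47: [47, 20]
Insert 1: [47, 20, 1]
Insert 2: [47, 20, 1, 2]
Insert 17: [47, 20, 1, 2, 17]
Insert 30: [47, 20, 30, 2, 17, 1]
Insert 3: [47, 20, 30, 2, 17, 1, 3]

Final heap: [47, 20, 30, 2, 17, 1, 3]


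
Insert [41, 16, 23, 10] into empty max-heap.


Insert 41: [41]
Insert 16: [41, 16]
Insert 23: [41, 16, 23]
Insert 10: [41, 16, 23, 10]

Final heap: [41, 16, 23, 10]


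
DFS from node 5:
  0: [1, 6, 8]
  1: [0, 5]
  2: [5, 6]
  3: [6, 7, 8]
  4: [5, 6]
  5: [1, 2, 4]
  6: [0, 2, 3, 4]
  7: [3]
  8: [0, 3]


Visit 5, push [4, 2, 1]
Visit 1, push [0]
Visit 0, push [8, 6]
Visit 6, push [4, 3, 2]
Visit 2, push []
Visit 3, push [8, 7]
Visit 7, push []
Visit 8, push []
Visit 4, push []

DFS order: [5, 1, 0, 6, 2, 3, 7, 8, 4]


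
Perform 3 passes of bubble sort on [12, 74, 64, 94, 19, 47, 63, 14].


Initial: [12, 74, 64, 94, 19, 47, 63, 14]
Pass 1: [12, 64, 74, 19, 47, 63, 14, 94] (5 swaps)
Pass 2: [12, 64, 19, 47, 63, 14, 74, 94] (4 swaps)
Pass 3: [12, 19, 47, 63, 14, 64, 74, 94] (4 swaps)

After 3 passes: [12, 19, 47, 63, 14, 64, 74, 94]


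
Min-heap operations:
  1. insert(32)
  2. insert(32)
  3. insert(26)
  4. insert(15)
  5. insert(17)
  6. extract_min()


insert(32) -> [32]
insert(32) -> [32, 32]
insert(26) -> [26, 32, 32]
insert(15) -> [15, 26, 32, 32]
insert(17) -> [15, 17, 32, 32, 26]
extract_min()->15, [17, 26, 32, 32]

Final heap: [17, 26, 32, 32]


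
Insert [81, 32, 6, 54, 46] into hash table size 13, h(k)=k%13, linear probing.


Insert 81: h=3 -> slot 3
Insert 32: h=6 -> slot 6
Insert 6: h=6, 1 probes -> slot 7
Insert 54: h=2 -> slot 2
Insert 46: h=7, 1 probes -> slot 8

Table: [None, None, 54, 81, None, None, 32, 6, 46, None, None, None, None]


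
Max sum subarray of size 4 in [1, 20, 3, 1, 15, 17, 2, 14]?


[0:4]: 25
[1:5]: 39
[2:6]: 36
[3:7]: 35
[4:8]: 48

Max: 48 at [4:8]


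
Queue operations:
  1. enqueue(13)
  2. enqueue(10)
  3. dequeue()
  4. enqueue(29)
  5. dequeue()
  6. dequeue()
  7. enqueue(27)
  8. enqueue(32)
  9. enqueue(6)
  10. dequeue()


enqueue(13) -> [13]
enqueue(10) -> [13, 10]
dequeue()->13, [10]
enqueue(29) -> [10, 29]
dequeue()->10, [29]
dequeue()->29, []
enqueue(27) -> [27]
enqueue(32) -> [27, 32]
enqueue(6) -> [27, 32, 6]
dequeue()->27, [32, 6]

Final queue: [32, 6]


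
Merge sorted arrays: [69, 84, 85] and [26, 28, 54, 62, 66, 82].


Take 26 from B
Take 28 from B
Take 54 from B
Take 62 from B
Take 66 from B
Take 69 from A
Take 82 from B

Merged: [26, 28, 54, 62, 66, 69, 82, 84, 85]


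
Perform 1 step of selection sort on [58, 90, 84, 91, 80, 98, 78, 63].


Initial: [58, 90, 84, 91, 80, 98, 78, 63]
Step 1: min=58 at 0
  Swap: [58, 90, 84, 91, 80, 98, 78, 63]

After 1 step: [58, 90, 84, 91, 80, 98, 78, 63]


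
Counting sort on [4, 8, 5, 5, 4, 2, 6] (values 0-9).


Input: [4, 8, 5, 5, 4, 2, 6]
Counts: [0, 0, 1, 0, 2, 2, 1, 0, 1, 0]

Sorted: [2, 4, 4, 5, 5, 6, 8]


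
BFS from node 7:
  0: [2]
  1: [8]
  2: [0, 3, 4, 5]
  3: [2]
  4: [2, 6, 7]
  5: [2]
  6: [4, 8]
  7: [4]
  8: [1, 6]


Visit 7, enqueue [4]
Visit 4, enqueue [2, 6]
Visit 2, enqueue [0, 3, 5]
Visit 6, enqueue [8]
Visit 0, enqueue []
Visit 3, enqueue []
Visit 5, enqueue []
Visit 8, enqueue [1]
Visit 1, enqueue []

BFS order: [7, 4, 2, 6, 0, 3, 5, 8, 1]


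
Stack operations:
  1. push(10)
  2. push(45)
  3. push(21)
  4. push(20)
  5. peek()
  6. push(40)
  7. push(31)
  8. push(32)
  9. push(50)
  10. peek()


push(10) -> [10]
push(45) -> [10, 45]
push(21) -> [10, 45, 21]
push(20) -> [10, 45, 21, 20]
peek()->20
push(40) -> [10, 45, 21, 20, 40]
push(31) -> [10, 45, 21, 20, 40, 31]
push(32) -> [10, 45, 21, 20, 40, 31, 32]
push(50) -> [10, 45, 21, 20, 40, 31, 32, 50]
peek()->50

Final stack: [10, 45, 21, 20, 40, 31, 32, 50]


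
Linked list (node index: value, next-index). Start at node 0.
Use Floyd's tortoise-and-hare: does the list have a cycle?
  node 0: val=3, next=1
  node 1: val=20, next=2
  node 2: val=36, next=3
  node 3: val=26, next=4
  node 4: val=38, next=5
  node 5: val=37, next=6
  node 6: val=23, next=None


Floyd's tortoise (slow, +1) and hare (fast, +2):
  init: slow=0, fast=0
  step 1: slow=1, fast=2
  step 2: slow=2, fast=4
  step 3: slow=3, fast=6
  step 4: fast -> None, no cycle

Cycle: no


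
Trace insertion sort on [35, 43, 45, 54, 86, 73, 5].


Initial: [35, 43, 45, 54, 86, 73, 5]
Insert 43: [35, 43, 45, 54, 86, 73, 5]
Insert 45: [35, 43, 45, 54, 86, 73, 5]
Insert 54: [35, 43, 45, 54, 86, 73, 5]
Insert 86: [35, 43, 45, 54, 86, 73, 5]
Insert 73: [35, 43, 45, 54, 73, 86, 5]
Insert 5: [5, 35, 43, 45, 54, 73, 86]

Sorted: [5, 35, 43, 45, 54, 73, 86]


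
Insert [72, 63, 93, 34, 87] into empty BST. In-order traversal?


Insert 72: root
Insert 63: L from 72
Insert 93: R from 72
Insert 34: L from 72 -> L from 63
Insert 87: R from 72 -> L from 93

In-order: [34, 63, 72, 87, 93]


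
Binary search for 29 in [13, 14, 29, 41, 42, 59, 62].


Step 1: lo=0, hi=6, mid=3, val=41
Step 2: lo=0, hi=2, mid=1, val=14
Step 3: lo=2, hi=2, mid=2, val=29

Found at index 2


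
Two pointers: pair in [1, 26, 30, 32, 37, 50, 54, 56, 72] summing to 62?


lo=0(1)+hi=8(72)=73
lo=0(1)+hi=7(56)=57
lo=1(26)+hi=7(56)=82
lo=1(26)+hi=6(54)=80
lo=1(26)+hi=5(50)=76
lo=1(26)+hi=4(37)=63
lo=1(26)+hi=3(32)=58
lo=2(30)+hi=3(32)=62

Yes: 30+32=62


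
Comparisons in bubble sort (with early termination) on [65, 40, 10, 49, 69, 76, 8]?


Algorithm: bubble sort (with early termination)
Input: [65, 40, 10, 49, 69, 76, 8]
Sorted: [8, 10, 40, 49, 65, 69, 76]

21


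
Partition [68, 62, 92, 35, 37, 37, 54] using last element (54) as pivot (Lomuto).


Pivot: 54
  35 <= 54: swap -> [35, 62, 92, 68, 37, 37, 54]
  37 <= 54: swap -> [35, 37, 92, 68, 62, 37, 54]
  37 <= 54: swap -> [35, 37, 37, 68, 62, 92, 54]
Place pivot at 3: [35, 37, 37, 54, 62, 92, 68]

Partitioned: [35, 37, 37, 54, 62, 92, 68]


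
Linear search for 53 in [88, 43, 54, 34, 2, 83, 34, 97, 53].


i=0: 88!=53
i=1: 43!=53
i=2: 54!=53
i=3: 34!=53
i=4: 2!=53
i=5: 83!=53
i=6: 34!=53
i=7: 97!=53
i=8: 53==53 found!

Found at 8, 9 comps


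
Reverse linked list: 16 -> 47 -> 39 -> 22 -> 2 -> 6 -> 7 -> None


Step 1: curr=16, set curr.next=prev(None) | reversed so far: 16
Step 2: curr=47, set curr.next=prev(16) | reversed so far: 47 -> 16
Step 3: curr=39, set curr.next=prev(47) | reversed so far: 39 -> 47 -> 16
Step 4: curr=22, set curr.next=prev(39) | reversed so far: 22 -> 39 -> 47 -> 16
Step 5: curr=2, set curr.next=prev(22) | reversed so far: 2 -> 22 -> 39 -> 47 -> 16
Step 6: curr=6, set curr.next=prev(2) | reversed so far: 6 -> 2 -> 22 -> 39 -> 47 -> 16
Step 7: curr=7, set curr.next=prev(6) | reversed so far: 7 -> 6 -> 2 -> 22 -> 39 -> 47 -> 16

7 -> 6 -> 2 -> 22 -> 39 -> 47 -> 16 -> None


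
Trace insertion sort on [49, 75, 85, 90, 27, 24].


Initial: [49, 75, 85, 90, 27, 24]
Insert 75: [49, 75, 85, 90, 27, 24]
Insert 85: [49, 75, 85, 90, 27, 24]
Insert 90: [49, 75, 85, 90, 27, 24]
Insert 27: [27, 49, 75, 85, 90, 24]
Insert 24: [24, 27, 49, 75, 85, 90]

Sorted: [24, 27, 49, 75, 85, 90]


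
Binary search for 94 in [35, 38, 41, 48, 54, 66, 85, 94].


Step 1: lo=0, hi=7, mid=3, val=48
Step 2: lo=4, hi=7, mid=5, val=66
Step 3: lo=6, hi=7, mid=6, val=85
Step 4: lo=7, hi=7, mid=7, val=94

Found at index 7


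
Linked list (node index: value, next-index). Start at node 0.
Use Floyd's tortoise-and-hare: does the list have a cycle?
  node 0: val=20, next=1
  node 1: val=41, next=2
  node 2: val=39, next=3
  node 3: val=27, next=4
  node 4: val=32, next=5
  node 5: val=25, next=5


Floyd's tortoise (slow, +1) and hare (fast, +2):
  init: slow=0, fast=0
  step 1: slow=1, fast=2
  step 2: slow=2, fast=4
  step 3: slow=3, fast=5
  step 4: slow=4, fast=5
  step 5: slow=5, fast=5
  slow == fast at node 5: cycle detected

Cycle: yes


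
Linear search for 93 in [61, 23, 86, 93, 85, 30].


i=0: 61!=93
i=1: 23!=93
i=2: 86!=93
i=3: 93==93 found!

Found at 3, 4 comps


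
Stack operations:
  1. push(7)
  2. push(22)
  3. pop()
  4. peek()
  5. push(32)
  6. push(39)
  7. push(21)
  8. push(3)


push(7) -> [7]
push(22) -> [7, 22]
pop()->22, [7]
peek()->7
push(32) -> [7, 32]
push(39) -> [7, 32, 39]
push(21) -> [7, 32, 39, 21]
push(3) -> [7, 32, 39, 21, 3]

Final stack: [7, 32, 39, 21, 3]


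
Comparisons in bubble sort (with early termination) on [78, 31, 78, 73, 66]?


Algorithm: bubble sort (with early termination)
Input: [78, 31, 78, 73, 66]
Sorted: [31, 66, 73, 78, 78]

10


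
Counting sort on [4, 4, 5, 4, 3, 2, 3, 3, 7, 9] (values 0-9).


Input: [4, 4, 5, 4, 3, 2, 3, 3, 7, 9]
Counts: [0, 0, 1, 3, 3, 1, 0, 1, 0, 1]

Sorted: [2, 3, 3, 3, 4, 4, 4, 5, 7, 9]


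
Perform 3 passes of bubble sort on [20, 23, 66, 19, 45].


Initial: [20, 23, 66, 19, 45]
Pass 1: [20, 23, 19, 45, 66] (2 swaps)
Pass 2: [20, 19, 23, 45, 66] (1 swaps)
Pass 3: [19, 20, 23, 45, 66] (1 swaps)

After 3 passes: [19, 20, 23, 45, 66]


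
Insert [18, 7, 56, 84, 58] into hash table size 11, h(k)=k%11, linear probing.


Insert 18: h=7 -> slot 7
Insert 7: h=7, 1 probes -> slot 8
Insert 56: h=1 -> slot 1
Insert 84: h=7, 2 probes -> slot 9
Insert 58: h=3 -> slot 3

Table: [None, 56, None, 58, None, None, None, 18, 7, 84, None]


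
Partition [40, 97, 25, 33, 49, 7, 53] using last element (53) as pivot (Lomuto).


Pivot: 53
  40 <= 53: advance i (no swap)
  25 <= 53: swap -> [40, 25, 97, 33, 49, 7, 53]
  33 <= 53: swap -> [40, 25, 33, 97, 49, 7, 53]
  49 <= 53: swap -> [40, 25, 33, 49, 97, 7, 53]
  7 <= 53: swap -> [40, 25, 33, 49, 7, 97, 53]
Place pivot at 5: [40, 25, 33, 49, 7, 53, 97]

Partitioned: [40, 25, 33, 49, 7, 53, 97]


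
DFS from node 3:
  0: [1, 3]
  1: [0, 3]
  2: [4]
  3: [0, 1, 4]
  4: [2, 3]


Visit 3, push [4, 1, 0]
Visit 0, push [1]
Visit 1, push []
Visit 4, push [2]
Visit 2, push []

DFS order: [3, 0, 1, 4, 2]


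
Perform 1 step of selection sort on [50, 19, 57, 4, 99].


Initial: [50, 19, 57, 4, 99]
Step 1: min=4 at 3
  Swap: [4, 19, 57, 50, 99]

After 1 step: [4, 19, 57, 50, 99]


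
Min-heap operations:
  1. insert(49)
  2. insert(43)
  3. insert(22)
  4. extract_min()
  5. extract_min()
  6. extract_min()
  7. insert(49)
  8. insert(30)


insert(49) -> [49]
insert(43) -> [43, 49]
insert(22) -> [22, 49, 43]
extract_min()->22, [43, 49]
extract_min()->43, [49]
extract_min()->49, []
insert(49) -> [49]
insert(30) -> [30, 49]

Final heap: [30, 49]


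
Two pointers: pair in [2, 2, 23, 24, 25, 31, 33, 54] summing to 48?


lo=0(2)+hi=7(54)=56
lo=0(2)+hi=6(33)=35
lo=1(2)+hi=6(33)=35
lo=2(23)+hi=6(33)=56
lo=2(23)+hi=5(31)=54
lo=2(23)+hi=4(25)=48

Yes: 23+25=48


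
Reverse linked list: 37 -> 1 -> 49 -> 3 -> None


Step 1: curr=37, set curr.next=prev(None) | reversed so far: 37
Step 2: curr=1, set curr.next=prev(37) | reversed so far: 1 -> 37
Step 3: curr=49, set curr.next=prev(1) | reversed so far: 49 -> 1 -> 37
Step 4: curr=3, set curr.next=prev(49) | reversed so far: 3 -> 49 -> 1 -> 37

3 -> 49 -> 1 -> 37 -> None


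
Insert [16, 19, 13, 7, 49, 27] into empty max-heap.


Insert 16: [16]
Insert 19: [19, 16]
Insert 13: [19, 16, 13]
Insert 7: [19, 16, 13, 7]
Insert 49: [49, 19, 13, 7, 16]
Insert 27: [49, 19, 27, 7, 16, 13]

Final heap: [49, 19, 27, 7, 16, 13]


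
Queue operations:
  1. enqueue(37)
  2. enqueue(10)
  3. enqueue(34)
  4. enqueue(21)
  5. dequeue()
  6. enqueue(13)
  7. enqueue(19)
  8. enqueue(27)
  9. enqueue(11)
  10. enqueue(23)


enqueue(37) -> [37]
enqueue(10) -> [37, 10]
enqueue(34) -> [37, 10, 34]
enqueue(21) -> [37, 10, 34, 21]
dequeue()->37, [10, 34, 21]
enqueue(13) -> [10, 34, 21, 13]
enqueue(19) -> [10, 34, 21, 13, 19]
enqueue(27) -> [10, 34, 21, 13, 19, 27]
enqueue(11) -> [10, 34, 21, 13, 19, 27, 11]
enqueue(23) -> [10, 34, 21, 13, 19, 27, 11, 23]

Final queue: [10, 34, 21, 13, 19, 27, 11, 23]


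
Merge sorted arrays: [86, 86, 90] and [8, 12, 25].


Take 8 from B
Take 12 from B
Take 25 from B

Merged: [8, 12, 25, 86, 86, 90]


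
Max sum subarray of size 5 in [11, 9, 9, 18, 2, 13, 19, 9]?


[0:5]: 49
[1:6]: 51
[2:7]: 61
[3:8]: 61

Max: 61 at [2:7]


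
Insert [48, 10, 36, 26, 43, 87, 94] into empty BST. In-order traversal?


Insert 48: root
Insert 10: L from 48
Insert 36: L from 48 -> R from 10
Insert 26: L from 48 -> R from 10 -> L from 36
Insert 43: L from 48 -> R from 10 -> R from 36
Insert 87: R from 48
Insert 94: R from 48 -> R from 87

In-order: [10, 26, 36, 43, 48, 87, 94]


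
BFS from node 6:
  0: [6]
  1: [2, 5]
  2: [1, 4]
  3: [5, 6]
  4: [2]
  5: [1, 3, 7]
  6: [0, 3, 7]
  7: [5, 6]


Visit 6, enqueue [0, 3, 7]
Visit 0, enqueue []
Visit 3, enqueue [5]
Visit 7, enqueue []
Visit 5, enqueue [1]
Visit 1, enqueue [2]
Visit 2, enqueue [4]
Visit 4, enqueue []

BFS order: [6, 0, 3, 7, 5, 1, 2, 4]


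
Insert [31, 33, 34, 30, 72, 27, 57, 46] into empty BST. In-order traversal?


Insert 31: root
Insert 33: R from 31
Insert 34: R from 31 -> R from 33
Insert 30: L from 31
Insert 72: R from 31 -> R from 33 -> R from 34
Insert 27: L from 31 -> L from 30
Insert 57: R from 31 -> R from 33 -> R from 34 -> L from 72
Insert 46: R from 31 -> R from 33 -> R from 34 -> L from 72 -> L from 57

In-order: [27, 30, 31, 33, 34, 46, 57, 72]


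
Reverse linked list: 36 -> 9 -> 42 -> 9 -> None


Step 1: curr=36, set curr.next=prev(None) | reversed so far: 36
Step 2: curr=9, set curr.next=prev(36) | reversed so far: 9 -> 36
Step 3: curr=42, set curr.next=prev(9) | reversed so far: 42 -> 9 -> 36
Step 4: curr=9, set curr.next=prev(42) | reversed so far: 9 -> 42 -> 9 -> 36

9 -> 42 -> 9 -> 36 -> None


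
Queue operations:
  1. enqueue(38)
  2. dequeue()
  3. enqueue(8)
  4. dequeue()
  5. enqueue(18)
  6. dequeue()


enqueue(38) -> [38]
dequeue()->38, []
enqueue(8) -> [8]
dequeue()->8, []
enqueue(18) -> [18]
dequeue()->18, []

Final queue: []


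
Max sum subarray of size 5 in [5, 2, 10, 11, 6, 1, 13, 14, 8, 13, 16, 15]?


[0:5]: 34
[1:6]: 30
[2:7]: 41
[3:8]: 45
[4:9]: 42
[5:10]: 49
[6:11]: 64
[7:12]: 66

Max: 66 at [7:12]


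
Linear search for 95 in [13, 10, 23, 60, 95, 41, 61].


i=0: 13!=95
i=1: 10!=95
i=2: 23!=95
i=3: 60!=95
i=4: 95==95 found!

Found at 4, 5 comps


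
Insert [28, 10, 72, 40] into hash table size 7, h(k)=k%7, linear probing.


Insert 28: h=0 -> slot 0
Insert 10: h=3 -> slot 3
Insert 72: h=2 -> slot 2
Insert 40: h=5 -> slot 5

Table: [28, None, 72, 10, None, 40, None]


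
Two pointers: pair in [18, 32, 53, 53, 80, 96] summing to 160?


lo=0(18)+hi=5(96)=114
lo=1(32)+hi=5(96)=128
lo=2(53)+hi=5(96)=149
lo=3(53)+hi=5(96)=149
lo=4(80)+hi=5(96)=176

No pair found


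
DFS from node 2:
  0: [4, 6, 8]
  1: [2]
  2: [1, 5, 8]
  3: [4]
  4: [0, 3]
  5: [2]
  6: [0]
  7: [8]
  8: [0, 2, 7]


Visit 2, push [8, 5, 1]
Visit 1, push []
Visit 5, push []
Visit 8, push [7, 0]
Visit 0, push [6, 4]
Visit 4, push [3]
Visit 3, push []
Visit 6, push []
Visit 7, push []

DFS order: [2, 1, 5, 8, 0, 4, 3, 6, 7]


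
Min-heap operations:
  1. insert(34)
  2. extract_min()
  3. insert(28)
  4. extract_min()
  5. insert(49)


insert(34) -> [34]
extract_min()->34, []
insert(28) -> [28]
extract_min()->28, []
insert(49) -> [49]

Final heap: [49]


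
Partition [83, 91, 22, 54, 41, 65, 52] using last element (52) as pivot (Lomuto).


Pivot: 52
  22 <= 52: swap -> [22, 91, 83, 54, 41, 65, 52]
  41 <= 52: swap -> [22, 41, 83, 54, 91, 65, 52]
Place pivot at 2: [22, 41, 52, 54, 91, 65, 83]

Partitioned: [22, 41, 52, 54, 91, 65, 83]


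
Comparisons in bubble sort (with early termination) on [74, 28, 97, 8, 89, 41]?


Algorithm: bubble sort (with early termination)
Input: [74, 28, 97, 8, 89, 41]
Sorted: [8, 28, 41, 74, 89, 97]

14


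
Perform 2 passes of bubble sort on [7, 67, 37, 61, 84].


Initial: [7, 67, 37, 61, 84]
Pass 1: [7, 37, 61, 67, 84] (2 swaps)
Pass 2: [7, 37, 61, 67, 84] (0 swaps)

After 2 passes: [7, 37, 61, 67, 84]


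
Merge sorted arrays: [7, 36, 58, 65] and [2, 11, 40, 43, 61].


Take 2 from B
Take 7 from A
Take 11 from B
Take 36 from A
Take 40 from B
Take 43 from B
Take 58 from A
Take 61 from B

Merged: [2, 7, 11, 36, 40, 43, 58, 61, 65]


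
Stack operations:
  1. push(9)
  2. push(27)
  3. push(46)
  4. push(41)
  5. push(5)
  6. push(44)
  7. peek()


push(9) -> [9]
push(27) -> [9, 27]
push(46) -> [9, 27, 46]
push(41) -> [9, 27, 46, 41]
push(5) -> [9, 27, 46, 41, 5]
push(44) -> [9, 27, 46, 41, 5, 44]
peek()->44

Final stack: [9, 27, 46, 41, 5, 44]


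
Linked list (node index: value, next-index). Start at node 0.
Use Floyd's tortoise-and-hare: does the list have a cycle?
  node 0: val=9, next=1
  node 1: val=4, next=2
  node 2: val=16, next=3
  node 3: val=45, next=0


Floyd's tortoise (slow, +1) and hare (fast, +2):
  init: slow=0, fast=0
  step 1: slow=1, fast=2
  step 2: slow=2, fast=0
  step 3: slow=3, fast=2
  step 4: slow=0, fast=0
  slow == fast at node 0: cycle detected

Cycle: yes


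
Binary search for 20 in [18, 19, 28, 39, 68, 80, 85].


Step 1: lo=0, hi=6, mid=3, val=39
Step 2: lo=0, hi=2, mid=1, val=19
Step 3: lo=2, hi=2, mid=2, val=28

Not found


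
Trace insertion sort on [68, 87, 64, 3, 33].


Initial: [68, 87, 64, 3, 33]
Insert 87: [68, 87, 64, 3, 33]
Insert 64: [64, 68, 87, 3, 33]
Insert 3: [3, 64, 68, 87, 33]
Insert 33: [3, 33, 64, 68, 87]

Sorted: [3, 33, 64, 68, 87]


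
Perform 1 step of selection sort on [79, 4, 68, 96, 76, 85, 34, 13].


Initial: [79, 4, 68, 96, 76, 85, 34, 13]
Step 1: min=4 at 1
  Swap: [4, 79, 68, 96, 76, 85, 34, 13]

After 1 step: [4, 79, 68, 96, 76, 85, 34, 13]


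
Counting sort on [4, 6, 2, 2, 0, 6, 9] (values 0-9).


Input: [4, 6, 2, 2, 0, 6, 9]
Counts: [1, 0, 2, 0, 1, 0, 2, 0, 0, 1]

Sorted: [0, 2, 2, 4, 6, 6, 9]


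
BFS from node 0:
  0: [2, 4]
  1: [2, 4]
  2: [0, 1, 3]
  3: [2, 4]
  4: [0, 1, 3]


Visit 0, enqueue [2, 4]
Visit 2, enqueue [1, 3]
Visit 4, enqueue []
Visit 1, enqueue []
Visit 3, enqueue []

BFS order: [0, 2, 4, 1, 3]


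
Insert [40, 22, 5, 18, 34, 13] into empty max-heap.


Insert 40: [40]
Insert 22: [40, 22]
Insert 5: [40, 22, 5]
Insert 18: [40, 22, 5, 18]
Insert 34: [40, 34, 5, 18, 22]
Insert 13: [40, 34, 13, 18, 22, 5]

Final heap: [40, 34, 13, 18, 22, 5]


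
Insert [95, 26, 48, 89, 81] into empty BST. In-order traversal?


Insert 95: root
Insert 26: L from 95
Insert 48: L from 95 -> R from 26
Insert 89: L from 95 -> R from 26 -> R from 48
Insert 81: L from 95 -> R from 26 -> R from 48 -> L from 89

In-order: [26, 48, 81, 89, 95]


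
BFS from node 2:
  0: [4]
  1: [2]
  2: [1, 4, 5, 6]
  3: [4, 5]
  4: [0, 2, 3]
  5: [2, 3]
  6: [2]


Visit 2, enqueue [1, 4, 5, 6]
Visit 1, enqueue []
Visit 4, enqueue [0, 3]
Visit 5, enqueue []
Visit 6, enqueue []
Visit 0, enqueue []
Visit 3, enqueue []

BFS order: [2, 1, 4, 5, 6, 0, 3]


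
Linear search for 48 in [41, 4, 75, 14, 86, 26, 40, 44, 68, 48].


i=0: 41!=48
i=1: 4!=48
i=2: 75!=48
i=3: 14!=48
i=4: 86!=48
i=5: 26!=48
i=6: 40!=48
i=7: 44!=48
i=8: 68!=48
i=9: 48==48 found!

Found at 9, 10 comps


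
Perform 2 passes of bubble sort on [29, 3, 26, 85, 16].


Initial: [29, 3, 26, 85, 16]
Pass 1: [3, 26, 29, 16, 85] (3 swaps)
Pass 2: [3, 26, 16, 29, 85] (1 swaps)

After 2 passes: [3, 26, 16, 29, 85]


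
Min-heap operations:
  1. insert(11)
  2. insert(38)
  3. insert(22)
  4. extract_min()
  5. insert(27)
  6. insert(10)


insert(11) -> [11]
insert(38) -> [11, 38]
insert(22) -> [11, 38, 22]
extract_min()->11, [22, 38]
insert(27) -> [22, 38, 27]
insert(10) -> [10, 22, 27, 38]

Final heap: [10, 22, 27, 38]


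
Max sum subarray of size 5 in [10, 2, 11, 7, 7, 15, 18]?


[0:5]: 37
[1:6]: 42
[2:7]: 58

Max: 58 at [2:7]


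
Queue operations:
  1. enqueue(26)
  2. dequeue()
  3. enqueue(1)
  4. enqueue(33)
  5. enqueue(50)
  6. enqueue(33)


enqueue(26) -> [26]
dequeue()->26, []
enqueue(1) -> [1]
enqueue(33) -> [1, 33]
enqueue(50) -> [1, 33, 50]
enqueue(33) -> [1, 33, 50, 33]

Final queue: [1, 33, 50, 33]


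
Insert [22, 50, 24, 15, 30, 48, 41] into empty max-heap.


Insert 22: [22]
Insert 50: [50, 22]
Insert 24: [50, 22, 24]
Insert 15: [50, 22, 24, 15]
Insert 30: [50, 30, 24, 15, 22]
Insert 48: [50, 30, 48, 15, 22, 24]
Insert 41: [50, 30, 48, 15, 22, 24, 41]

Final heap: [50, 30, 48, 15, 22, 24, 41]


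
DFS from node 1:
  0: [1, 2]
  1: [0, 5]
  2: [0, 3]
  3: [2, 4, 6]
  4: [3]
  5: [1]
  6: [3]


Visit 1, push [5, 0]
Visit 0, push [2]
Visit 2, push [3]
Visit 3, push [6, 4]
Visit 4, push []
Visit 6, push []
Visit 5, push []

DFS order: [1, 0, 2, 3, 4, 6, 5]


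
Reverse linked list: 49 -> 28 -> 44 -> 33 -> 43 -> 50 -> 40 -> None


Step 1: curr=49, set curr.next=prev(None) | reversed so far: 49
Step 2: curr=28, set curr.next=prev(49) | reversed so far: 28 -> 49
Step 3: curr=44, set curr.next=prev(28) | reversed so far: 44 -> 28 -> 49
Step 4: curr=33, set curr.next=prev(44) | reversed so far: 33 -> 44 -> 28 -> 49
Step 5: curr=43, set curr.next=prev(33) | reversed so far: 43 -> 33 -> 44 -> 28 -> 49
Step 6: curr=50, set curr.next=prev(43) | reversed so far: 50 -> 43 -> 33 -> 44 -> 28 -> 49
Step 7: curr=40, set curr.next=prev(50) | reversed so far: 40 -> 50 -> 43 -> 33 -> 44 -> 28 -> 49

40 -> 50 -> 43 -> 33 -> 44 -> 28 -> 49 -> None


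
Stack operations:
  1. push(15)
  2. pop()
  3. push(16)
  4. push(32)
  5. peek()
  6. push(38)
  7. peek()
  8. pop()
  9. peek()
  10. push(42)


push(15) -> [15]
pop()->15, []
push(16) -> [16]
push(32) -> [16, 32]
peek()->32
push(38) -> [16, 32, 38]
peek()->38
pop()->38, [16, 32]
peek()->32
push(42) -> [16, 32, 42]

Final stack: [16, 32, 42]


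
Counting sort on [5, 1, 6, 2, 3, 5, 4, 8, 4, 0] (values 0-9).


Input: [5, 1, 6, 2, 3, 5, 4, 8, 4, 0]
Counts: [1, 1, 1, 1, 2, 2, 1, 0, 1, 0]

Sorted: [0, 1, 2, 3, 4, 4, 5, 5, 6, 8]


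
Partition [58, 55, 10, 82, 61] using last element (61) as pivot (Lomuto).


Pivot: 61
  58 <= 61: advance i (no swap)
  55 <= 61: advance i (no swap)
  10 <= 61: advance i (no swap)
Place pivot at 3: [58, 55, 10, 61, 82]

Partitioned: [58, 55, 10, 61, 82]


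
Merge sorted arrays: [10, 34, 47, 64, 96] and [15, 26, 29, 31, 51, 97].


Take 10 from A
Take 15 from B
Take 26 from B
Take 29 from B
Take 31 from B
Take 34 from A
Take 47 from A
Take 51 from B
Take 64 from A
Take 96 from A

Merged: [10, 15, 26, 29, 31, 34, 47, 51, 64, 96, 97]


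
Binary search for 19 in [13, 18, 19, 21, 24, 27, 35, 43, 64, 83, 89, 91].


Step 1: lo=0, hi=11, mid=5, val=27
Step 2: lo=0, hi=4, mid=2, val=19

Found at index 2


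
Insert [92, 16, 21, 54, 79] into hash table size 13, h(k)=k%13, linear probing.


Insert 92: h=1 -> slot 1
Insert 16: h=3 -> slot 3
Insert 21: h=8 -> slot 8
Insert 54: h=2 -> slot 2
Insert 79: h=1, 3 probes -> slot 4

Table: [None, 92, 54, 16, 79, None, None, None, 21, None, None, None, None]


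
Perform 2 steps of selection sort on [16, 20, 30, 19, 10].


Initial: [16, 20, 30, 19, 10]
Step 1: min=10 at 4
  Swap: [10, 20, 30, 19, 16]
Step 2: min=16 at 4
  Swap: [10, 16, 30, 19, 20]

After 2 steps: [10, 16, 30, 19, 20]


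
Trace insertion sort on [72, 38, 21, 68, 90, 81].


Initial: [72, 38, 21, 68, 90, 81]
Insert 38: [38, 72, 21, 68, 90, 81]
Insert 21: [21, 38, 72, 68, 90, 81]
Insert 68: [21, 38, 68, 72, 90, 81]
Insert 90: [21, 38, 68, 72, 90, 81]
Insert 81: [21, 38, 68, 72, 81, 90]

Sorted: [21, 38, 68, 72, 81, 90]


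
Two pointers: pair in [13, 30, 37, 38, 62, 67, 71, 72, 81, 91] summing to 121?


lo=0(13)+hi=9(91)=104
lo=1(30)+hi=9(91)=121

Yes: 30+91=121


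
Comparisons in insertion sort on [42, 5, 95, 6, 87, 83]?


Algorithm: insertion sort
Input: [42, 5, 95, 6, 87, 83]
Sorted: [5, 6, 42, 83, 87, 95]

10


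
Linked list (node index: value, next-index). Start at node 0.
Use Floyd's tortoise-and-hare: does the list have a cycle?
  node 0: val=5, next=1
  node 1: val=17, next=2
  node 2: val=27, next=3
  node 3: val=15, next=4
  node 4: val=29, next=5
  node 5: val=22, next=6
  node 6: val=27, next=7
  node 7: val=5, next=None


Floyd's tortoise (slow, +1) and hare (fast, +2):
  init: slow=0, fast=0
  step 1: slow=1, fast=2
  step 2: slow=2, fast=4
  step 3: slow=3, fast=6
  step 4: fast 6->7->None, no cycle

Cycle: no


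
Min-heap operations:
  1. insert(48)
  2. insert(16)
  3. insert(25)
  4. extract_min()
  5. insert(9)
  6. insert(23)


insert(48) -> [48]
insert(16) -> [16, 48]
insert(25) -> [16, 48, 25]
extract_min()->16, [25, 48]
insert(9) -> [9, 48, 25]
insert(23) -> [9, 23, 25, 48]

Final heap: [9, 23, 25, 48]


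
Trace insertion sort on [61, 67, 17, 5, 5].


Initial: [61, 67, 17, 5, 5]
Insert 67: [61, 67, 17, 5, 5]
Insert 17: [17, 61, 67, 5, 5]
Insert 5: [5, 17, 61, 67, 5]
Insert 5: [5, 5, 17, 61, 67]

Sorted: [5, 5, 17, 61, 67]


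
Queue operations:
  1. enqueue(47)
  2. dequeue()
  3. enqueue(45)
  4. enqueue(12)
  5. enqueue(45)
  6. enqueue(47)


enqueue(47) -> [47]
dequeue()->47, []
enqueue(45) -> [45]
enqueue(12) -> [45, 12]
enqueue(45) -> [45, 12, 45]
enqueue(47) -> [45, 12, 45, 47]

Final queue: [45, 12, 45, 47]


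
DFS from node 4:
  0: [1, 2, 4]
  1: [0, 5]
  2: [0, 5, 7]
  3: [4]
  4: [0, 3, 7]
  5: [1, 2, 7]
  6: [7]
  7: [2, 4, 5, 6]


Visit 4, push [7, 3, 0]
Visit 0, push [2, 1]
Visit 1, push [5]
Visit 5, push [7, 2]
Visit 2, push [7]
Visit 7, push [6]
Visit 6, push []
Visit 3, push []

DFS order: [4, 0, 1, 5, 2, 7, 6, 3]


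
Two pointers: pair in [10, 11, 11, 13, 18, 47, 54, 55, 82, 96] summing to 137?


lo=0(10)+hi=9(96)=106
lo=1(11)+hi=9(96)=107
lo=2(11)+hi=9(96)=107
lo=3(13)+hi=9(96)=109
lo=4(18)+hi=9(96)=114
lo=5(47)+hi=9(96)=143
lo=5(47)+hi=8(82)=129
lo=6(54)+hi=8(82)=136
lo=7(55)+hi=8(82)=137

Yes: 55+82=137
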